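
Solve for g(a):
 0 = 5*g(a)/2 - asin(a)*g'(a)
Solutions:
 g(a) = C1*exp(5*Integral(1/asin(a), a)/2)


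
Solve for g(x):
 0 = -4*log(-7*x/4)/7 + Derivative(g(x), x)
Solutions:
 g(x) = C1 + 4*x*log(-x)/7 + 4*x*(-2*log(2) - 1 + log(7))/7


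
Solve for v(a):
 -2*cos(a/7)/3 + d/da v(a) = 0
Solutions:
 v(a) = C1 + 14*sin(a/7)/3


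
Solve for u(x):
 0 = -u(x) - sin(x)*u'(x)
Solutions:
 u(x) = C1*sqrt(cos(x) + 1)/sqrt(cos(x) - 1)


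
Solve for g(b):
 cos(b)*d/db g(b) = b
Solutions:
 g(b) = C1 + Integral(b/cos(b), b)


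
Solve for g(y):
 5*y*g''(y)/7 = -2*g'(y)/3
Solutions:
 g(y) = C1 + C2*y^(1/15)


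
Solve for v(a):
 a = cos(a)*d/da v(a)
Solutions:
 v(a) = C1 + Integral(a/cos(a), a)


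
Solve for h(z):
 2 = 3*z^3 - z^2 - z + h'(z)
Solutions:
 h(z) = C1 - 3*z^4/4 + z^3/3 + z^2/2 + 2*z


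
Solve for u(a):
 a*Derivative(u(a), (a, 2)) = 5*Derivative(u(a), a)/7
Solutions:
 u(a) = C1 + C2*a^(12/7)


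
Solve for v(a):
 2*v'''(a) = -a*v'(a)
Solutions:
 v(a) = C1 + Integral(C2*airyai(-2^(2/3)*a/2) + C3*airybi(-2^(2/3)*a/2), a)


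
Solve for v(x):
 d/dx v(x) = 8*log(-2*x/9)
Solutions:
 v(x) = C1 + 8*x*log(-x) + 8*x*(-2*log(3) - 1 + log(2))


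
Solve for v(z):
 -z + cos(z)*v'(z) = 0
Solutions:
 v(z) = C1 + Integral(z/cos(z), z)


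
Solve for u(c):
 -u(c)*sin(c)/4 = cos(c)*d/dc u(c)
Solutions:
 u(c) = C1*cos(c)^(1/4)


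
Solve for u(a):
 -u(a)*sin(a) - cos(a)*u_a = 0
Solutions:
 u(a) = C1*cos(a)


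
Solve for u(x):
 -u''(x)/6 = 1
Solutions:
 u(x) = C1 + C2*x - 3*x^2


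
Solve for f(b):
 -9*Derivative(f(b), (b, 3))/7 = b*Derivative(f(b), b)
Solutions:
 f(b) = C1 + Integral(C2*airyai(-21^(1/3)*b/3) + C3*airybi(-21^(1/3)*b/3), b)


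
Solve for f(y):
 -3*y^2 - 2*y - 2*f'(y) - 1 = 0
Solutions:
 f(y) = C1 - y^3/2 - y^2/2 - y/2


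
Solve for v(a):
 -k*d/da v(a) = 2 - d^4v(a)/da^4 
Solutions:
 v(a) = C1 + C2*exp(a*k^(1/3)) + C3*exp(a*k^(1/3)*(-1 + sqrt(3)*I)/2) + C4*exp(-a*k^(1/3)*(1 + sqrt(3)*I)/2) - 2*a/k


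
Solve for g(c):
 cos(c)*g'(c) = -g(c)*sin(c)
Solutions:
 g(c) = C1*cos(c)


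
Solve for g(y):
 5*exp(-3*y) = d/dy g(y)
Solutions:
 g(y) = C1 - 5*exp(-3*y)/3


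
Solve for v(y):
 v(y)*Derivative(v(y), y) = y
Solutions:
 v(y) = -sqrt(C1 + y^2)
 v(y) = sqrt(C1 + y^2)


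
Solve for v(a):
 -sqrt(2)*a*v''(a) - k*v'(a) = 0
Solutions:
 v(a) = C1 + a^(-sqrt(2)*re(k)/2 + 1)*(C2*sin(sqrt(2)*log(a)*Abs(im(k))/2) + C3*cos(sqrt(2)*log(a)*im(k)/2))


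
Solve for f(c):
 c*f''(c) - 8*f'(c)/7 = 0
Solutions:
 f(c) = C1 + C2*c^(15/7)


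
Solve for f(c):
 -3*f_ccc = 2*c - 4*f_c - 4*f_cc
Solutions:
 f(c) = C1 + C2*exp(-2*c/3) + C3*exp(2*c) + c^2/4 - c/2


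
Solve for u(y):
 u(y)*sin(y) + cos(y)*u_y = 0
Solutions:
 u(y) = C1*cos(y)


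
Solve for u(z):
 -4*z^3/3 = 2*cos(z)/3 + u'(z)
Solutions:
 u(z) = C1 - z^4/3 - 2*sin(z)/3


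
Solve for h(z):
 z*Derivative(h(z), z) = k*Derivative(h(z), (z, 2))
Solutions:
 h(z) = C1 + C2*erf(sqrt(2)*z*sqrt(-1/k)/2)/sqrt(-1/k)


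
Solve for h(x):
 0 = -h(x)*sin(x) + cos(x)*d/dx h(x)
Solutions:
 h(x) = C1/cos(x)


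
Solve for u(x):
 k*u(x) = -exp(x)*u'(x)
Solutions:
 u(x) = C1*exp(k*exp(-x))


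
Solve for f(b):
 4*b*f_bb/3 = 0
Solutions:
 f(b) = C1 + C2*b


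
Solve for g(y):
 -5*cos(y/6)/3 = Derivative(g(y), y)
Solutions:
 g(y) = C1 - 10*sin(y/6)


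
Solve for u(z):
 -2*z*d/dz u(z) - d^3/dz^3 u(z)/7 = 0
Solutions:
 u(z) = C1 + Integral(C2*airyai(-14^(1/3)*z) + C3*airybi(-14^(1/3)*z), z)


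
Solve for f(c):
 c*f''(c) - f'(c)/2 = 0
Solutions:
 f(c) = C1 + C2*c^(3/2)


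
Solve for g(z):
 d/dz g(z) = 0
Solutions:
 g(z) = C1


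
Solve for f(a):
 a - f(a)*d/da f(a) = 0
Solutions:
 f(a) = -sqrt(C1 + a^2)
 f(a) = sqrt(C1 + a^2)


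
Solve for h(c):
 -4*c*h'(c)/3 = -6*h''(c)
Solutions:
 h(c) = C1 + C2*erfi(c/3)


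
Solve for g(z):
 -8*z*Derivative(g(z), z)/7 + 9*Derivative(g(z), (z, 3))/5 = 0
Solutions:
 g(z) = C1 + Integral(C2*airyai(2*735^(1/3)*z/21) + C3*airybi(2*735^(1/3)*z/21), z)


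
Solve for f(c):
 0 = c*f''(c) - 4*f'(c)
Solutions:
 f(c) = C1 + C2*c^5


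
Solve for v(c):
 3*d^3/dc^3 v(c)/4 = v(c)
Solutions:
 v(c) = C3*exp(6^(2/3)*c/3) + (C1*sin(2^(2/3)*3^(1/6)*c/2) + C2*cos(2^(2/3)*3^(1/6)*c/2))*exp(-6^(2/3)*c/6)


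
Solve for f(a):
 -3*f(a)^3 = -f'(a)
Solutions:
 f(a) = -sqrt(2)*sqrt(-1/(C1 + 3*a))/2
 f(a) = sqrt(2)*sqrt(-1/(C1 + 3*a))/2


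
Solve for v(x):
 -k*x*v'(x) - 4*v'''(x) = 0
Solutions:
 v(x) = C1 + Integral(C2*airyai(2^(1/3)*x*(-k)^(1/3)/2) + C3*airybi(2^(1/3)*x*(-k)^(1/3)/2), x)


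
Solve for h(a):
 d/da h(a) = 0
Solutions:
 h(a) = C1


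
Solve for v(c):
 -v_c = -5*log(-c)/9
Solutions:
 v(c) = C1 + 5*c*log(-c)/9 - 5*c/9


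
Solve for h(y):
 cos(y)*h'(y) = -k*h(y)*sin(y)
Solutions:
 h(y) = C1*exp(k*log(cos(y)))


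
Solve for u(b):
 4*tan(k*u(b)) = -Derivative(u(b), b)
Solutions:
 u(b) = Piecewise((-asin(exp(C1*k - 4*b*k))/k + pi/k, Ne(k, 0)), (nan, True))
 u(b) = Piecewise((asin(exp(C1*k - 4*b*k))/k, Ne(k, 0)), (nan, True))


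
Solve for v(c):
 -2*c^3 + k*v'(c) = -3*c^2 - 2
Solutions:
 v(c) = C1 + c^4/(2*k) - c^3/k - 2*c/k


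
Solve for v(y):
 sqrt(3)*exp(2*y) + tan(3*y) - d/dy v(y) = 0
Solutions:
 v(y) = C1 + sqrt(3)*exp(2*y)/2 - log(cos(3*y))/3


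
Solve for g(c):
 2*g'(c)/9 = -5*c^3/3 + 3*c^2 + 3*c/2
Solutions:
 g(c) = C1 - 15*c^4/8 + 9*c^3/2 + 27*c^2/8


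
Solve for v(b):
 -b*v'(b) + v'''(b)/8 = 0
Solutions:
 v(b) = C1 + Integral(C2*airyai(2*b) + C3*airybi(2*b), b)


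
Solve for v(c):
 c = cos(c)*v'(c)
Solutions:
 v(c) = C1 + Integral(c/cos(c), c)


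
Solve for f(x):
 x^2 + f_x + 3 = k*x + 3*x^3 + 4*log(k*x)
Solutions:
 f(x) = C1 + k*x^2/2 + 3*x^4/4 - x^3/3 + 4*x*log(k*x) - 7*x


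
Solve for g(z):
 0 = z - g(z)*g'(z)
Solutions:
 g(z) = -sqrt(C1 + z^2)
 g(z) = sqrt(C1 + z^2)


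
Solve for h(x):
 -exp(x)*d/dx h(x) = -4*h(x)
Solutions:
 h(x) = C1*exp(-4*exp(-x))


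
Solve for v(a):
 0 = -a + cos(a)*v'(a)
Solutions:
 v(a) = C1 + Integral(a/cos(a), a)


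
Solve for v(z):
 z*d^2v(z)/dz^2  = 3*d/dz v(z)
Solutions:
 v(z) = C1 + C2*z^4


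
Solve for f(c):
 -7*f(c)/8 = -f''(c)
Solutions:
 f(c) = C1*exp(-sqrt(14)*c/4) + C2*exp(sqrt(14)*c/4)


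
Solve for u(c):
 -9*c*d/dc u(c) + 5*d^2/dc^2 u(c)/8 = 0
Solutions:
 u(c) = C1 + C2*erfi(6*sqrt(5)*c/5)


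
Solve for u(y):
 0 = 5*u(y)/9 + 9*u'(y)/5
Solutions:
 u(y) = C1*exp(-25*y/81)


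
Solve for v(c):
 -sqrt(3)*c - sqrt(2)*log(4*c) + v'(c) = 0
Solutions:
 v(c) = C1 + sqrt(3)*c^2/2 + sqrt(2)*c*log(c) - sqrt(2)*c + 2*sqrt(2)*c*log(2)


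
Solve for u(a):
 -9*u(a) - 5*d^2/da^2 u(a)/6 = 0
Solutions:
 u(a) = C1*sin(3*sqrt(30)*a/5) + C2*cos(3*sqrt(30)*a/5)


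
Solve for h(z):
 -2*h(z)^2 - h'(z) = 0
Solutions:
 h(z) = 1/(C1 + 2*z)


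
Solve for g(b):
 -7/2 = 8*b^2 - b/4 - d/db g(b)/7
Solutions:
 g(b) = C1 + 56*b^3/3 - 7*b^2/8 + 49*b/2


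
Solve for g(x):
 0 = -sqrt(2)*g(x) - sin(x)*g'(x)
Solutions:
 g(x) = C1*(cos(x) + 1)^(sqrt(2)/2)/(cos(x) - 1)^(sqrt(2)/2)


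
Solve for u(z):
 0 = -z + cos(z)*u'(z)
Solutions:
 u(z) = C1 + Integral(z/cos(z), z)


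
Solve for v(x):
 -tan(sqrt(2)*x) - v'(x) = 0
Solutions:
 v(x) = C1 + sqrt(2)*log(cos(sqrt(2)*x))/2


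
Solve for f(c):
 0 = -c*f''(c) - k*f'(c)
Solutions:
 f(c) = C1 + c^(1 - re(k))*(C2*sin(log(c)*Abs(im(k))) + C3*cos(log(c)*im(k)))


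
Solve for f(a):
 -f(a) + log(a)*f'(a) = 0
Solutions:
 f(a) = C1*exp(li(a))


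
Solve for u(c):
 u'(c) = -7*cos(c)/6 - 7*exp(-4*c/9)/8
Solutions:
 u(c) = C1 - 7*sin(c)/6 + 63*exp(-4*c/9)/32


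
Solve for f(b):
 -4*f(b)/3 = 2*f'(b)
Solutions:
 f(b) = C1*exp(-2*b/3)


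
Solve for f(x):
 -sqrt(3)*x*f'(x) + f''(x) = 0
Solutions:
 f(x) = C1 + C2*erfi(sqrt(2)*3^(1/4)*x/2)


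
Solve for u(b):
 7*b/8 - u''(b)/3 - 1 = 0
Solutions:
 u(b) = C1 + C2*b + 7*b^3/16 - 3*b^2/2


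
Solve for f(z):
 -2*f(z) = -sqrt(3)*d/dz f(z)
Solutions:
 f(z) = C1*exp(2*sqrt(3)*z/3)


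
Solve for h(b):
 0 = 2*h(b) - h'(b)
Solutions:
 h(b) = C1*exp(2*b)


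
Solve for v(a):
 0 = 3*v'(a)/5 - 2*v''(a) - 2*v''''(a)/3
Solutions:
 v(a) = C1 + C2*exp(a*(-50^(1/3)*(9 + sqrt(481))^(1/3) + 10*20^(1/3)/(9 + sqrt(481))^(1/3))/20)*sin(sqrt(3)*a*(10*20^(1/3)/(9 + sqrt(481))^(1/3) + 50^(1/3)*(9 + sqrt(481))^(1/3))/20) + C3*exp(a*(-50^(1/3)*(9 + sqrt(481))^(1/3) + 10*20^(1/3)/(9 + sqrt(481))^(1/3))/20)*cos(sqrt(3)*a*(10*20^(1/3)/(9 + sqrt(481))^(1/3) + 50^(1/3)*(9 + sqrt(481))^(1/3))/20) + C4*exp(a*(-20^(1/3)/(9 + sqrt(481))^(1/3) + 50^(1/3)*(9 + sqrt(481))^(1/3)/10))


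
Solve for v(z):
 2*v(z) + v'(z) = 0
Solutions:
 v(z) = C1*exp(-2*z)


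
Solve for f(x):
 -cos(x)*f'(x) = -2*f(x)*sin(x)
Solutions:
 f(x) = C1/cos(x)^2


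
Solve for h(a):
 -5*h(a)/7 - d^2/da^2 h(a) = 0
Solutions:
 h(a) = C1*sin(sqrt(35)*a/7) + C2*cos(sqrt(35)*a/7)


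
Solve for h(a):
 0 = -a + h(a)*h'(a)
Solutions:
 h(a) = -sqrt(C1 + a^2)
 h(a) = sqrt(C1 + a^2)


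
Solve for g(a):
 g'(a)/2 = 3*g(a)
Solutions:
 g(a) = C1*exp(6*a)


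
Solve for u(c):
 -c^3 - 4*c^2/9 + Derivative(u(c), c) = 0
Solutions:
 u(c) = C1 + c^4/4 + 4*c^3/27


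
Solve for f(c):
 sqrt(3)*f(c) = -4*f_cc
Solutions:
 f(c) = C1*sin(3^(1/4)*c/2) + C2*cos(3^(1/4)*c/2)


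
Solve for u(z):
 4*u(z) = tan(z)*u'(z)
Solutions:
 u(z) = C1*sin(z)^4


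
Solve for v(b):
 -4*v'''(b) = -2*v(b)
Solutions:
 v(b) = C3*exp(2^(2/3)*b/2) + (C1*sin(2^(2/3)*sqrt(3)*b/4) + C2*cos(2^(2/3)*sqrt(3)*b/4))*exp(-2^(2/3)*b/4)


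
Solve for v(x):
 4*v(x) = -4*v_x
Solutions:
 v(x) = C1*exp(-x)


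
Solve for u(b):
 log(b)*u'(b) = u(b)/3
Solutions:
 u(b) = C1*exp(li(b)/3)


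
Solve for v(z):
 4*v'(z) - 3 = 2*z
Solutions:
 v(z) = C1 + z^2/4 + 3*z/4


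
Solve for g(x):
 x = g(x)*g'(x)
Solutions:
 g(x) = -sqrt(C1 + x^2)
 g(x) = sqrt(C1 + x^2)


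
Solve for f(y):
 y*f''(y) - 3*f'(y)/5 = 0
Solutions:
 f(y) = C1 + C2*y^(8/5)


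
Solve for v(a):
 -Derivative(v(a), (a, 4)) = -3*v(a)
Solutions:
 v(a) = C1*exp(-3^(1/4)*a) + C2*exp(3^(1/4)*a) + C3*sin(3^(1/4)*a) + C4*cos(3^(1/4)*a)


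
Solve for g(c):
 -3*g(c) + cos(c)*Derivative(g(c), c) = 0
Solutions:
 g(c) = C1*(sin(c) + 1)^(3/2)/(sin(c) - 1)^(3/2)


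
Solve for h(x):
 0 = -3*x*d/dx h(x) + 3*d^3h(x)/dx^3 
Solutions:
 h(x) = C1 + Integral(C2*airyai(x) + C3*airybi(x), x)


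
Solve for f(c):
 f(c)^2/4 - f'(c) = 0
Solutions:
 f(c) = -4/(C1 + c)


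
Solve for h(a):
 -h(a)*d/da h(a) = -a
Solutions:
 h(a) = -sqrt(C1 + a^2)
 h(a) = sqrt(C1 + a^2)


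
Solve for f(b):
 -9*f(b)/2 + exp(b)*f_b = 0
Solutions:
 f(b) = C1*exp(-9*exp(-b)/2)


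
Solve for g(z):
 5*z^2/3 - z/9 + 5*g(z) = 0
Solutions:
 g(z) = z*(1 - 15*z)/45


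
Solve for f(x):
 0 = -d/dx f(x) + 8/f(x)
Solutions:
 f(x) = -sqrt(C1 + 16*x)
 f(x) = sqrt(C1 + 16*x)


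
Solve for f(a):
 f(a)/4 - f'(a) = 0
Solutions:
 f(a) = C1*exp(a/4)


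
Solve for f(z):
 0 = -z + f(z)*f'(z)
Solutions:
 f(z) = -sqrt(C1 + z^2)
 f(z) = sqrt(C1 + z^2)


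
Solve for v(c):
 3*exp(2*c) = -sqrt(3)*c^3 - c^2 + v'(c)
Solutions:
 v(c) = C1 + sqrt(3)*c^4/4 + c^3/3 + 3*exp(2*c)/2


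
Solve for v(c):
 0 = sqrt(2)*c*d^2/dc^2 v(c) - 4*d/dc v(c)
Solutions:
 v(c) = C1 + C2*c^(1 + 2*sqrt(2))


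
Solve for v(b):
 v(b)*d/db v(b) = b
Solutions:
 v(b) = -sqrt(C1 + b^2)
 v(b) = sqrt(C1 + b^2)


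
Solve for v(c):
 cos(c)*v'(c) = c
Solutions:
 v(c) = C1 + Integral(c/cos(c), c)


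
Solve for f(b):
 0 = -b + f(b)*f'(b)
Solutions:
 f(b) = -sqrt(C1 + b^2)
 f(b) = sqrt(C1 + b^2)


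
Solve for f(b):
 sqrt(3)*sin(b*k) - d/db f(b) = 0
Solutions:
 f(b) = C1 - sqrt(3)*cos(b*k)/k


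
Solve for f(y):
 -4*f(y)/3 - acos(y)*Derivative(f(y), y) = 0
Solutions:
 f(y) = C1*exp(-4*Integral(1/acos(y), y)/3)


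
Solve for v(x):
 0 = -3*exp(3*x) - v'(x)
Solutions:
 v(x) = C1 - exp(3*x)


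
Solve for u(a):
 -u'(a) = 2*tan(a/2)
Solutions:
 u(a) = C1 + 4*log(cos(a/2))


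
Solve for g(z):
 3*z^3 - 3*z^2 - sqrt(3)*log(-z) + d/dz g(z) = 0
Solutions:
 g(z) = C1 - 3*z^4/4 + z^3 + sqrt(3)*z*log(-z) - sqrt(3)*z


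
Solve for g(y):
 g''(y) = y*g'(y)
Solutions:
 g(y) = C1 + C2*erfi(sqrt(2)*y/2)


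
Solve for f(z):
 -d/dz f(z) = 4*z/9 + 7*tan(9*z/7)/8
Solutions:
 f(z) = C1 - 2*z^2/9 + 49*log(cos(9*z/7))/72


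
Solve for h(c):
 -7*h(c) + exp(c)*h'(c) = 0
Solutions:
 h(c) = C1*exp(-7*exp(-c))


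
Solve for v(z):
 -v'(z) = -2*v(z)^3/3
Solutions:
 v(z) = -sqrt(6)*sqrt(-1/(C1 + 2*z))/2
 v(z) = sqrt(6)*sqrt(-1/(C1 + 2*z))/2


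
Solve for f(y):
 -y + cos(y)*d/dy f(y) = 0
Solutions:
 f(y) = C1 + Integral(y/cos(y), y)


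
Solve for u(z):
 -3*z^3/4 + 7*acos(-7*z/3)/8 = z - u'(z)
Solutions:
 u(z) = C1 + 3*z^4/16 + z^2/2 - 7*z*acos(-7*z/3)/8 - sqrt(9 - 49*z^2)/8


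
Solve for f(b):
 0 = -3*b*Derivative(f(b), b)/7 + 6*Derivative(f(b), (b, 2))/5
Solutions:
 f(b) = C1 + C2*erfi(sqrt(35)*b/14)


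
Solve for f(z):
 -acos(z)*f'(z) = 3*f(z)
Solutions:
 f(z) = C1*exp(-3*Integral(1/acos(z), z))


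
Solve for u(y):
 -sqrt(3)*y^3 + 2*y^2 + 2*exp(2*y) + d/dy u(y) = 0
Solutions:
 u(y) = C1 + sqrt(3)*y^4/4 - 2*y^3/3 - exp(2*y)


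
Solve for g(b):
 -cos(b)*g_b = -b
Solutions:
 g(b) = C1 + Integral(b/cos(b), b)


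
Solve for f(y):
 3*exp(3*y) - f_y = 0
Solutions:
 f(y) = C1 + exp(3*y)


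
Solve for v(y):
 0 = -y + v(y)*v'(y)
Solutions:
 v(y) = -sqrt(C1 + y^2)
 v(y) = sqrt(C1 + y^2)


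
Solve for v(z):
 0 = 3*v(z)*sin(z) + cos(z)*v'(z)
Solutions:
 v(z) = C1*cos(z)^3


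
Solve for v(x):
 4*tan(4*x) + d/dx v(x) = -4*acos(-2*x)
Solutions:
 v(x) = C1 - 4*x*acos(-2*x) - 2*sqrt(1 - 4*x^2) + log(cos(4*x))


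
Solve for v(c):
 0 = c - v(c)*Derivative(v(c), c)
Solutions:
 v(c) = -sqrt(C1 + c^2)
 v(c) = sqrt(C1 + c^2)


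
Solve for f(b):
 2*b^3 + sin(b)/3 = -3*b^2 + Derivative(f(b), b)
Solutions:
 f(b) = C1 + b^4/2 + b^3 - cos(b)/3


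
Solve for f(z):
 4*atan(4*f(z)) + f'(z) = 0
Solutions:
 Integral(1/atan(4*_y), (_y, f(z))) = C1 - 4*z


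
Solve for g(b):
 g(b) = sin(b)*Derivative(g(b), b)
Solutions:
 g(b) = C1*sqrt(cos(b) - 1)/sqrt(cos(b) + 1)


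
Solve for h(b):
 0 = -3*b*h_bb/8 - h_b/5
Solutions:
 h(b) = C1 + C2*b^(7/15)


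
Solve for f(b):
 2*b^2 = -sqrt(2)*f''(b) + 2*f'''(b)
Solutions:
 f(b) = C1 + C2*b + C3*exp(sqrt(2)*b/2) - sqrt(2)*b^4/12 - 2*b^3/3 - 2*sqrt(2)*b^2


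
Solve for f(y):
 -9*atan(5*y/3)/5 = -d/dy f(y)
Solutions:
 f(y) = C1 + 9*y*atan(5*y/3)/5 - 27*log(25*y^2 + 9)/50


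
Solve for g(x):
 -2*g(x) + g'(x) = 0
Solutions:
 g(x) = C1*exp(2*x)


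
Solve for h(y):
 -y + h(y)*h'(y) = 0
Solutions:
 h(y) = -sqrt(C1 + y^2)
 h(y) = sqrt(C1 + y^2)


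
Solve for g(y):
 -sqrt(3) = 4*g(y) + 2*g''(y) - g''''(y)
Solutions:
 g(y) = C1*exp(-y*sqrt(1 + sqrt(5))) + C2*exp(y*sqrt(1 + sqrt(5))) + C3*sin(y*sqrt(-1 + sqrt(5))) + C4*cos(y*sqrt(-1 + sqrt(5))) - sqrt(3)/4


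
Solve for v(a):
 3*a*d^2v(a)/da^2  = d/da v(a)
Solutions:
 v(a) = C1 + C2*a^(4/3)


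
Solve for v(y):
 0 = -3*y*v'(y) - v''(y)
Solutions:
 v(y) = C1 + C2*erf(sqrt(6)*y/2)


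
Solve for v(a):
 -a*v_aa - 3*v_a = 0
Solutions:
 v(a) = C1 + C2/a^2


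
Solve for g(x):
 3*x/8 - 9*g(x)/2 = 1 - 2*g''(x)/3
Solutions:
 g(x) = C1*exp(-3*sqrt(3)*x/2) + C2*exp(3*sqrt(3)*x/2) + x/12 - 2/9


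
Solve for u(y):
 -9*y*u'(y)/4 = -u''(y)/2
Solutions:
 u(y) = C1 + C2*erfi(3*y/2)


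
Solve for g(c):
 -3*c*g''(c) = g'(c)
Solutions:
 g(c) = C1 + C2*c^(2/3)


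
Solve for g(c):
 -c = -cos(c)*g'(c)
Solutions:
 g(c) = C1 + Integral(c/cos(c), c)


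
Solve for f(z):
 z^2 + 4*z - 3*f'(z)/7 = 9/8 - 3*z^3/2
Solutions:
 f(z) = C1 + 7*z^4/8 + 7*z^3/9 + 14*z^2/3 - 21*z/8


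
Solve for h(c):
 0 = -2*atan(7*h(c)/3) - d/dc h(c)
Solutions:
 Integral(1/atan(7*_y/3), (_y, h(c))) = C1 - 2*c


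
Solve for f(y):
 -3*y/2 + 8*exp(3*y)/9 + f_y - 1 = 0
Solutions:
 f(y) = C1 + 3*y^2/4 + y - 8*exp(3*y)/27


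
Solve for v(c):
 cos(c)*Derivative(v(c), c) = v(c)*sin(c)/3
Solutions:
 v(c) = C1/cos(c)^(1/3)


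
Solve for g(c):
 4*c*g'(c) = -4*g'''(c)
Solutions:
 g(c) = C1 + Integral(C2*airyai(-c) + C3*airybi(-c), c)


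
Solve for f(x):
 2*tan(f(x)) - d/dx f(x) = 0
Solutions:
 f(x) = pi - asin(C1*exp(2*x))
 f(x) = asin(C1*exp(2*x))


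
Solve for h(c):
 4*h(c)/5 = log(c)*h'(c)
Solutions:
 h(c) = C1*exp(4*li(c)/5)


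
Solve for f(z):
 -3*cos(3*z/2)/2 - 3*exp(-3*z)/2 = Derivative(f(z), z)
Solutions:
 f(z) = C1 - sin(3*z/2) + exp(-3*z)/2


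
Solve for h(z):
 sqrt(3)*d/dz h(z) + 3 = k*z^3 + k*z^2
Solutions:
 h(z) = C1 + sqrt(3)*k*z^4/12 + sqrt(3)*k*z^3/9 - sqrt(3)*z


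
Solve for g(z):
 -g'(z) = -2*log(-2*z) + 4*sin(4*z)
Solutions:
 g(z) = C1 + 2*z*log(-z) - 2*z + 2*z*log(2) + cos(4*z)


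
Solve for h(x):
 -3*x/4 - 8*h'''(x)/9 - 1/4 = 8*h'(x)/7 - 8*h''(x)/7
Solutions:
 h(x) = C1 - 21*x^2/64 - 7*x/8 + (C2*sin(3*sqrt(19)*x/14) + C3*cos(3*sqrt(19)*x/14))*exp(9*x/14)


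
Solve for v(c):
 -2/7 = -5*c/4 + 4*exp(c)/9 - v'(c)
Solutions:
 v(c) = C1 - 5*c^2/8 + 2*c/7 + 4*exp(c)/9


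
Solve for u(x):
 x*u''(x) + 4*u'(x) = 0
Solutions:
 u(x) = C1 + C2/x^3


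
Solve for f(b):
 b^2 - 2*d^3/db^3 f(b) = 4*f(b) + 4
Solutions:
 f(b) = C3*exp(-2^(1/3)*b) + b^2/4 + (C1*sin(2^(1/3)*sqrt(3)*b/2) + C2*cos(2^(1/3)*sqrt(3)*b/2))*exp(2^(1/3)*b/2) - 1


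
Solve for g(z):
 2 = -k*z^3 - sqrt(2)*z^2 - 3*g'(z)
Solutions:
 g(z) = C1 - k*z^4/12 - sqrt(2)*z^3/9 - 2*z/3


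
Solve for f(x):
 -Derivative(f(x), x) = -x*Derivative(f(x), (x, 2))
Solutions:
 f(x) = C1 + C2*x^2


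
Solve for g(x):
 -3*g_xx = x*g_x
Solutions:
 g(x) = C1 + C2*erf(sqrt(6)*x/6)


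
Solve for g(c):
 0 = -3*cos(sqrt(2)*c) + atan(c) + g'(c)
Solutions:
 g(c) = C1 - c*atan(c) + log(c^2 + 1)/2 + 3*sqrt(2)*sin(sqrt(2)*c)/2


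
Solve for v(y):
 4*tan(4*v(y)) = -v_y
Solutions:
 v(y) = -asin(C1*exp(-16*y))/4 + pi/4
 v(y) = asin(C1*exp(-16*y))/4


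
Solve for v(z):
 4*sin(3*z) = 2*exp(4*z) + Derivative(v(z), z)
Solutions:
 v(z) = C1 - exp(4*z)/2 - 4*cos(3*z)/3


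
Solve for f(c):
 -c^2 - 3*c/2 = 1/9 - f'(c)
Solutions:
 f(c) = C1 + c^3/3 + 3*c^2/4 + c/9


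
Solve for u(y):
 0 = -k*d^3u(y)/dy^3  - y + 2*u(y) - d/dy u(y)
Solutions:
 u(y) = C1*exp(y*(3^(1/3)*(sqrt(3)*sqrt((27 + 1/k)/k^2) - 9/k)^(1/3)/6 - 3^(5/6)*I*(sqrt(3)*sqrt((27 + 1/k)/k^2) - 9/k)^(1/3)/6 + 2/(k*(-3^(1/3) + 3^(5/6)*I)*(sqrt(3)*sqrt((27 + 1/k)/k^2) - 9/k)^(1/3)))) + C2*exp(y*(3^(1/3)*(sqrt(3)*sqrt((27 + 1/k)/k^2) - 9/k)^(1/3)/6 + 3^(5/6)*I*(sqrt(3)*sqrt((27 + 1/k)/k^2) - 9/k)^(1/3)/6 - 2/(k*(3^(1/3) + 3^(5/6)*I)*(sqrt(3)*sqrt((27 + 1/k)/k^2) - 9/k)^(1/3)))) + C3*exp(3^(1/3)*y*(-(sqrt(3)*sqrt((27 + 1/k)/k^2) - 9/k)^(1/3) + 3^(1/3)/(k*(sqrt(3)*sqrt((27 + 1/k)/k^2) - 9/k)^(1/3)))/3) + y/2 + 1/4


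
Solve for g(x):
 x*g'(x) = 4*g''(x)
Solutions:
 g(x) = C1 + C2*erfi(sqrt(2)*x/4)


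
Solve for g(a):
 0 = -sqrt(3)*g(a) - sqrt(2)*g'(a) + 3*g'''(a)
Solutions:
 g(a) = C1*exp(-a*(2*2^(5/6)/(sqrt(243 - 8*sqrt(2)) + 9*sqrt(3))^(1/3) + 2^(2/3)*(sqrt(243 - 8*sqrt(2)) + 9*sqrt(3))^(1/3))/12)*sin(sqrt(3)*a*(-2*2^(5/6)/(sqrt(243 - 8*sqrt(2)) + 9*sqrt(3))^(1/3) + 2^(2/3)*(sqrt(243 - 8*sqrt(2)) + 9*sqrt(3))^(1/3))/12) + C2*exp(-a*(2*2^(5/6)/(sqrt(243 - 8*sqrt(2)) + 9*sqrt(3))^(1/3) + 2^(2/3)*(sqrt(243 - 8*sqrt(2)) + 9*sqrt(3))^(1/3))/12)*cos(sqrt(3)*a*(-2*2^(5/6)/(sqrt(243 - 8*sqrt(2)) + 9*sqrt(3))^(1/3) + 2^(2/3)*(sqrt(243 - 8*sqrt(2)) + 9*sqrt(3))^(1/3))/12) + C3*exp(a*(2*2^(5/6)/(sqrt(243 - 8*sqrt(2)) + 9*sqrt(3))^(1/3) + 2^(2/3)*(sqrt(243 - 8*sqrt(2)) + 9*sqrt(3))^(1/3))/6)


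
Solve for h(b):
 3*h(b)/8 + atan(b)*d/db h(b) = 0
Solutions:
 h(b) = C1*exp(-3*Integral(1/atan(b), b)/8)


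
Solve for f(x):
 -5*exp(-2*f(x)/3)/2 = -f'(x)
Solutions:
 f(x) = 3*log(-sqrt(C1 + 5*x)) - 3*log(3)/2
 f(x) = 3*log(C1 + 5*x)/2 - 3*log(3)/2


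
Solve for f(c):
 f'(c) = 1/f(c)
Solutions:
 f(c) = -sqrt(C1 + 2*c)
 f(c) = sqrt(C1 + 2*c)


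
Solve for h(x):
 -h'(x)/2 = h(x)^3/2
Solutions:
 h(x) = -sqrt(2)*sqrt(-1/(C1 - x))/2
 h(x) = sqrt(2)*sqrt(-1/(C1 - x))/2


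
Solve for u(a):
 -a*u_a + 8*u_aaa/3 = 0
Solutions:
 u(a) = C1 + Integral(C2*airyai(3^(1/3)*a/2) + C3*airybi(3^(1/3)*a/2), a)


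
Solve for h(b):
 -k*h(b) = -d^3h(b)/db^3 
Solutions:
 h(b) = C1*exp(b*k^(1/3)) + C2*exp(b*k^(1/3)*(-1 + sqrt(3)*I)/2) + C3*exp(-b*k^(1/3)*(1 + sqrt(3)*I)/2)


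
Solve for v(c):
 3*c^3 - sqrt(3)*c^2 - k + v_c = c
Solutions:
 v(c) = C1 - 3*c^4/4 + sqrt(3)*c^3/3 + c^2/2 + c*k


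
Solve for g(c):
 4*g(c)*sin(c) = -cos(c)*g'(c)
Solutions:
 g(c) = C1*cos(c)^4


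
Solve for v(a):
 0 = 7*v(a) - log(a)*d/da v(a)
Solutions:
 v(a) = C1*exp(7*li(a))


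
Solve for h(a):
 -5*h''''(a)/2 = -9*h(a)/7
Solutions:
 h(a) = C1*exp(-2^(1/4)*sqrt(3)*35^(3/4)*a/35) + C2*exp(2^(1/4)*sqrt(3)*35^(3/4)*a/35) + C3*sin(2^(1/4)*sqrt(3)*35^(3/4)*a/35) + C4*cos(2^(1/4)*sqrt(3)*35^(3/4)*a/35)


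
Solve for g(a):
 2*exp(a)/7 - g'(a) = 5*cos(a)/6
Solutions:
 g(a) = C1 + 2*exp(a)/7 - 5*sin(a)/6


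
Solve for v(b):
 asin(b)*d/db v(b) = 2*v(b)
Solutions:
 v(b) = C1*exp(2*Integral(1/asin(b), b))


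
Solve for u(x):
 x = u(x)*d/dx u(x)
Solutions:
 u(x) = -sqrt(C1 + x^2)
 u(x) = sqrt(C1 + x^2)


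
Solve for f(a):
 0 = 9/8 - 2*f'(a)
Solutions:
 f(a) = C1 + 9*a/16


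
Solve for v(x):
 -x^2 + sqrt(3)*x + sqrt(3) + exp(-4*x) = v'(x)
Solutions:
 v(x) = C1 - x^3/3 + sqrt(3)*x^2/2 + sqrt(3)*x - exp(-4*x)/4


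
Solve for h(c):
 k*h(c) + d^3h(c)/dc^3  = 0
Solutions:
 h(c) = C1*exp(c*(-k)^(1/3)) + C2*exp(c*(-k)^(1/3)*(-1 + sqrt(3)*I)/2) + C3*exp(-c*(-k)^(1/3)*(1 + sqrt(3)*I)/2)


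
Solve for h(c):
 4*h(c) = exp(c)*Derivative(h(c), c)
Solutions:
 h(c) = C1*exp(-4*exp(-c))


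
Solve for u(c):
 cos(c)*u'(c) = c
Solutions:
 u(c) = C1 + Integral(c/cos(c), c)


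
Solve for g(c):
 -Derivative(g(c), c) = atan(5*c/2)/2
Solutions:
 g(c) = C1 - c*atan(5*c/2)/2 + log(25*c^2 + 4)/10


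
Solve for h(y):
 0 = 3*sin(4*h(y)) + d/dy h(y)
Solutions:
 h(y) = -acos((-C1 - exp(24*y))/(C1 - exp(24*y)))/4 + pi/2
 h(y) = acos((-C1 - exp(24*y))/(C1 - exp(24*y)))/4


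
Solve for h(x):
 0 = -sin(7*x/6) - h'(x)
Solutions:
 h(x) = C1 + 6*cos(7*x/6)/7


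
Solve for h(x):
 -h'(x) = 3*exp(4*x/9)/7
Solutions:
 h(x) = C1 - 27*exp(4*x/9)/28


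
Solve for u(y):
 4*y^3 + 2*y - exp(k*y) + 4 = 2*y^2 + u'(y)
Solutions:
 u(y) = C1 + y^4 - 2*y^3/3 + y^2 + 4*y - exp(k*y)/k


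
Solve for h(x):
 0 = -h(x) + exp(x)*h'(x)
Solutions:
 h(x) = C1*exp(-exp(-x))


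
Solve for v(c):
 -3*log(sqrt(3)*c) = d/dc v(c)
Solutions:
 v(c) = C1 - 3*c*log(c) - 3*c*log(3)/2 + 3*c


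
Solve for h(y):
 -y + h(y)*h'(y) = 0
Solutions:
 h(y) = -sqrt(C1 + y^2)
 h(y) = sqrt(C1 + y^2)


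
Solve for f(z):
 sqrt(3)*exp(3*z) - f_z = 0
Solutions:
 f(z) = C1 + sqrt(3)*exp(3*z)/3


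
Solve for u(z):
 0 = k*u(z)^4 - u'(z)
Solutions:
 u(z) = (-1/(C1 + 3*k*z))^(1/3)
 u(z) = (-1/(C1 + k*z))^(1/3)*(-3^(2/3) - 3*3^(1/6)*I)/6
 u(z) = (-1/(C1 + k*z))^(1/3)*(-3^(2/3) + 3*3^(1/6)*I)/6


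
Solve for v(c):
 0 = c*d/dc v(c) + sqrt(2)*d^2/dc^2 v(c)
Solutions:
 v(c) = C1 + C2*erf(2^(1/4)*c/2)


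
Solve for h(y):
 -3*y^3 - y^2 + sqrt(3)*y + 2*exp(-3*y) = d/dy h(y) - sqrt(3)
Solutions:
 h(y) = C1 - 3*y^4/4 - y^3/3 + sqrt(3)*y^2/2 + sqrt(3)*y - 2*exp(-3*y)/3


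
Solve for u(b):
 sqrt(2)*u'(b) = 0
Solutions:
 u(b) = C1


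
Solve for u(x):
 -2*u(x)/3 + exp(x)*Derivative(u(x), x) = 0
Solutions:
 u(x) = C1*exp(-2*exp(-x)/3)


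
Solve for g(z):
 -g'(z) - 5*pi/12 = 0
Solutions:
 g(z) = C1 - 5*pi*z/12


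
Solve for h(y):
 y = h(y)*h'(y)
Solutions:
 h(y) = -sqrt(C1 + y^2)
 h(y) = sqrt(C1 + y^2)


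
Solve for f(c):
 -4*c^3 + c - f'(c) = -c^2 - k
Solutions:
 f(c) = C1 - c^4 + c^3/3 + c^2/2 + c*k


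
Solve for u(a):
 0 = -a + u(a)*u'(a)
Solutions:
 u(a) = -sqrt(C1 + a^2)
 u(a) = sqrt(C1 + a^2)


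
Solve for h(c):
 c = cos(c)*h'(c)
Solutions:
 h(c) = C1 + Integral(c/cos(c), c)


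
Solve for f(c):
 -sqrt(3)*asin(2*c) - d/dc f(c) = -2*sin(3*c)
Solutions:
 f(c) = C1 - sqrt(3)*(c*asin(2*c) + sqrt(1 - 4*c^2)/2) - 2*cos(3*c)/3


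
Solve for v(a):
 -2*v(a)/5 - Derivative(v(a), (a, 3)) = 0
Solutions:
 v(a) = C3*exp(-2^(1/3)*5^(2/3)*a/5) + (C1*sin(2^(1/3)*sqrt(3)*5^(2/3)*a/10) + C2*cos(2^(1/3)*sqrt(3)*5^(2/3)*a/10))*exp(2^(1/3)*5^(2/3)*a/10)


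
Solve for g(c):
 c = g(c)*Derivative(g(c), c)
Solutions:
 g(c) = -sqrt(C1 + c^2)
 g(c) = sqrt(C1 + c^2)


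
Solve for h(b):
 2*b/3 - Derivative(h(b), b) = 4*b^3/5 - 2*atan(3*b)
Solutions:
 h(b) = C1 - b^4/5 + b^2/3 + 2*b*atan(3*b) - log(9*b^2 + 1)/3


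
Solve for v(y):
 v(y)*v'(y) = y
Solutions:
 v(y) = -sqrt(C1 + y^2)
 v(y) = sqrt(C1 + y^2)


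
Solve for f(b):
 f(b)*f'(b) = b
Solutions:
 f(b) = -sqrt(C1 + b^2)
 f(b) = sqrt(C1 + b^2)


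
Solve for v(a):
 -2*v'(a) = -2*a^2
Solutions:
 v(a) = C1 + a^3/3


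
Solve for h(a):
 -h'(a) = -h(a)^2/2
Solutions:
 h(a) = -2/(C1 + a)


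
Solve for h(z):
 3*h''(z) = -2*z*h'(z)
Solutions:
 h(z) = C1 + C2*erf(sqrt(3)*z/3)


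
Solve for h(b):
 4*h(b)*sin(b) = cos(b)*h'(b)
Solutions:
 h(b) = C1/cos(b)^4


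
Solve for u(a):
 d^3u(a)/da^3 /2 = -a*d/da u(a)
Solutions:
 u(a) = C1 + Integral(C2*airyai(-2^(1/3)*a) + C3*airybi(-2^(1/3)*a), a)


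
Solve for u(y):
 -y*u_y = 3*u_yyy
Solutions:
 u(y) = C1 + Integral(C2*airyai(-3^(2/3)*y/3) + C3*airybi(-3^(2/3)*y/3), y)


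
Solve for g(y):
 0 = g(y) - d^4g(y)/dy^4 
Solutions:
 g(y) = C1*exp(-y) + C2*exp(y) + C3*sin(y) + C4*cos(y)


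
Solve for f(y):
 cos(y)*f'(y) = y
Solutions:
 f(y) = C1 + Integral(y/cos(y), y)


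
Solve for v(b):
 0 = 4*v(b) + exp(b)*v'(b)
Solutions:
 v(b) = C1*exp(4*exp(-b))


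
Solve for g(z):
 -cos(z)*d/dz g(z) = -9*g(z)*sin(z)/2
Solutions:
 g(z) = C1/cos(z)^(9/2)


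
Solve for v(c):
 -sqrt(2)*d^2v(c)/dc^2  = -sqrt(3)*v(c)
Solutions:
 v(c) = C1*exp(-2^(3/4)*3^(1/4)*c/2) + C2*exp(2^(3/4)*3^(1/4)*c/2)


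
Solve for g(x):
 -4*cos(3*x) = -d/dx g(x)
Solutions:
 g(x) = C1 + 4*sin(3*x)/3


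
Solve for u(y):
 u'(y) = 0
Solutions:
 u(y) = C1


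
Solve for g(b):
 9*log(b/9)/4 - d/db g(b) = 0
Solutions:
 g(b) = C1 + 9*b*log(b)/4 - 9*b*log(3)/2 - 9*b/4


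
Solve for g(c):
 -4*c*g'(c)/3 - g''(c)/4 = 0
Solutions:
 g(c) = C1 + C2*erf(2*sqrt(6)*c/3)


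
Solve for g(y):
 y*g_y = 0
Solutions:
 g(y) = C1


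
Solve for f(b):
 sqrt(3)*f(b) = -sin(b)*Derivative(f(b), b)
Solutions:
 f(b) = C1*(cos(b) + 1)^(sqrt(3)/2)/(cos(b) - 1)^(sqrt(3)/2)


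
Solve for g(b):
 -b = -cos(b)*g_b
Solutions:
 g(b) = C1 + Integral(b/cos(b), b)


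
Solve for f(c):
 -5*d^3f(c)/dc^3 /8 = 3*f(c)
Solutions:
 f(c) = C3*exp(-2*3^(1/3)*5^(2/3)*c/5) + (C1*sin(3^(5/6)*5^(2/3)*c/5) + C2*cos(3^(5/6)*5^(2/3)*c/5))*exp(3^(1/3)*5^(2/3)*c/5)


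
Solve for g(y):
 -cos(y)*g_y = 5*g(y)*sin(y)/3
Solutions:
 g(y) = C1*cos(y)^(5/3)


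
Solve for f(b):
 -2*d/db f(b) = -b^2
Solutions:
 f(b) = C1 + b^3/6


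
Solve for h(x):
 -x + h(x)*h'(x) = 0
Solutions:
 h(x) = -sqrt(C1 + x^2)
 h(x) = sqrt(C1 + x^2)


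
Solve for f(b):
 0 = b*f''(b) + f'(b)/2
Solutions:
 f(b) = C1 + C2*sqrt(b)


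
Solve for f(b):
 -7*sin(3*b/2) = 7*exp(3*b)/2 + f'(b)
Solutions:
 f(b) = C1 - 7*exp(3*b)/6 + 14*cos(3*b/2)/3


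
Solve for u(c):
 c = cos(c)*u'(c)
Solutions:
 u(c) = C1 + Integral(c/cos(c), c)


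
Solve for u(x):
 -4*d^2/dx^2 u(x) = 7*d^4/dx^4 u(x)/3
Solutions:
 u(x) = C1 + C2*x + C3*sin(2*sqrt(21)*x/7) + C4*cos(2*sqrt(21)*x/7)


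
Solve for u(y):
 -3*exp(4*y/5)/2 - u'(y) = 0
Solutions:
 u(y) = C1 - 15*exp(4*y/5)/8


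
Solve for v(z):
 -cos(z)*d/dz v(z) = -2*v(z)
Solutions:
 v(z) = C1*(sin(z) + 1)/(sin(z) - 1)


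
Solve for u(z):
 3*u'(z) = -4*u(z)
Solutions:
 u(z) = C1*exp(-4*z/3)


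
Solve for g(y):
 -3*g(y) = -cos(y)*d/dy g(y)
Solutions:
 g(y) = C1*(sin(y) + 1)^(3/2)/(sin(y) - 1)^(3/2)


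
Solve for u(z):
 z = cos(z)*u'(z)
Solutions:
 u(z) = C1 + Integral(z/cos(z), z)


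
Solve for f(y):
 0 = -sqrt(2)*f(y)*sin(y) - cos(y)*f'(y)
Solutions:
 f(y) = C1*cos(y)^(sqrt(2))


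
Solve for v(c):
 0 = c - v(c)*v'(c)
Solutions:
 v(c) = -sqrt(C1 + c^2)
 v(c) = sqrt(C1 + c^2)


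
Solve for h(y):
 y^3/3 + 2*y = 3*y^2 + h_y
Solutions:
 h(y) = C1 + y^4/12 - y^3 + y^2


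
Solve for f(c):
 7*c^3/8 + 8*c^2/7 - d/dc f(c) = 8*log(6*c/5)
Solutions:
 f(c) = C1 + 7*c^4/32 + 8*c^3/21 - 8*c*log(c) - 8*c*log(6) + 8*c + 8*c*log(5)


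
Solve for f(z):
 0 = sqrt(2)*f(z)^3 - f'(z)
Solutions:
 f(z) = -sqrt(2)*sqrt(-1/(C1 + sqrt(2)*z))/2
 f(z) = sqrt(2)*sqrt(-1/(C1 + sqrt(2)*z))/2


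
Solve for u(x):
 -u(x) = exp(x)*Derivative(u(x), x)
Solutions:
 u(x) = C1*exp(exp(-x))


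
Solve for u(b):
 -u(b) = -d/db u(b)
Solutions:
 u(b) = C1*exp(b)


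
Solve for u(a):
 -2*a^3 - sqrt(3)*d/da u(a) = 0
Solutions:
 u(a) = C1 - sqrt(3)*a^4/6


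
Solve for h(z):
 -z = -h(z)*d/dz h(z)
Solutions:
 h(z) = -sqrt(C1 + z^2)
 h(z) = sqrt(C1 + z^2)


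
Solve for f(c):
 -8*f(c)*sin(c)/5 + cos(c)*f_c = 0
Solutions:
 f(c) = C1/cos(c)^(8/5)


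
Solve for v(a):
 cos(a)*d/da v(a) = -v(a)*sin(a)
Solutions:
 v(a) = C1*cos(a)


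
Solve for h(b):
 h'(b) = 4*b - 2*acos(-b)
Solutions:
 h(b) = C1 + 2*b^2 - 2*b*acos(-b) - 2*sqrt(1 - b^2)


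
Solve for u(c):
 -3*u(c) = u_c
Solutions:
 u(c) = C1*exp(-3*c)


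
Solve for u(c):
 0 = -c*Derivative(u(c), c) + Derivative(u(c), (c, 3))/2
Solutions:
 u(c) = C1 + Integral(C2*airyai(2^(1/3)*c) + C3*airybi(2^(1/3)*c), c)


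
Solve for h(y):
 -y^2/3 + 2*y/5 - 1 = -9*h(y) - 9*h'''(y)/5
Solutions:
 h(y) = C3*exp(-5^(1/3)*y) + y^2/27 - 2*y/45 + (C1*sin(sqrt(3)*5^(1/3)*y/2) + C2*cos(sqrt(3)*5^(1/3)*y/2))*exp(5^(1/3)*y/2) + 1/9


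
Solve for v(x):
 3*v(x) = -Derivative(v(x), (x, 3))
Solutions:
 v(x) = C3*exp(-3^(1/3)*x) + (C1*sin(3^(5/6)*x/2) + C2*cos(3^(5/6)*x/2))*exp(3^(1/3)*x/2)


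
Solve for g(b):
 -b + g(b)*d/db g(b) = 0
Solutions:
 g(b) = -sqrt(C1 + b^2)
 g(b) = sqrt(C1 + b^2)


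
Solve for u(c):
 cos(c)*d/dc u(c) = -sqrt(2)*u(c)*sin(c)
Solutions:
 u(c) = C1*cos(c)^(sqrt(2))


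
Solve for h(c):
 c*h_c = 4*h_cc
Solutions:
 h(c) = C1 + C2*erfi(sqrt(2)*c/4)


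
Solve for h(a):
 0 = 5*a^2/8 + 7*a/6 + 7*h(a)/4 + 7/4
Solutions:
 h(a) = -5*a^2/14 - 2*a/3 - 1


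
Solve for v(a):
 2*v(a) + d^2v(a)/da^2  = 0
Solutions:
 v(a) = C1*sin(sqrt(2)*a) + C2*cos(sqrt(2)*a)


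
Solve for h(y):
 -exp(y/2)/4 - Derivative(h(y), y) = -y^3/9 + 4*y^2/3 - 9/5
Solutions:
 h(y) = C1 + y^4/36 - 4*y^3/9 + 9*y/5 - exp(y/2)/2


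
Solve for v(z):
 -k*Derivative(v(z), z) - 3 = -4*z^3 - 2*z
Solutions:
 v(z) = C1 + z^4/k + z^2/k - 3*z/k


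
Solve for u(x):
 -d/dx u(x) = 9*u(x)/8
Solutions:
 u(x) = C1*exp(-9*x/8)


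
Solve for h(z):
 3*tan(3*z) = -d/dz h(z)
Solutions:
 h(z) = C1 + log(cos(3*z))


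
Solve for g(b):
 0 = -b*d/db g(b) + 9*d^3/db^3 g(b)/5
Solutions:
 g(b) = C1 + Integral(C2*airyai(15^(1/3)*b/3) + C3*airybi(15^(1/3)*b/3), b)


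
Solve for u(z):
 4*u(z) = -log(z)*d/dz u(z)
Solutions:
 u(z) = C1*exp(-4*li(z))


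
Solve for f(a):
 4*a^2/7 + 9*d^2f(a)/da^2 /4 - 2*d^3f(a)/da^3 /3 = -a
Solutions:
 f(a) = C1 + C2*a + C3*exp(27*a/8) - 4*a^4/189 - 506*a^3/5103 - 4048*a^2/45927


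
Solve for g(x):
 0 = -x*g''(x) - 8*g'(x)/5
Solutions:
 g(x) = C1 + C2/x^(3/5)


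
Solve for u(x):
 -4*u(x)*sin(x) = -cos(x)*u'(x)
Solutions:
 u(x) = C1/cos(x)^4


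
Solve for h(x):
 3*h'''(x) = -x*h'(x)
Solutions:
 h(x) = C1 + Integral(C2*airyai(-3^(2/3)*x/3) + C3*airybi(-3^(2/3)*x/3), x)


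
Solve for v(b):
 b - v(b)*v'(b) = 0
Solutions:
 v(b) = -sqrt(C1 + b^2)
 v(b) = sqrt(C1 + b^2)


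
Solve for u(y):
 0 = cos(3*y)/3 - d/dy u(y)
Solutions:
 u(y) = C1 + sin(3*y)/9


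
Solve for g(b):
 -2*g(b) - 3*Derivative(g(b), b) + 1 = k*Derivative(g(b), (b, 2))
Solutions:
 g(b) = C1*exp(b*(sqrt(9 - 8*k) - 3)/(2*k)) + C2*exp(-b*(sqrt(9 - 8*k) + 3)/(2*k)) + 1/2


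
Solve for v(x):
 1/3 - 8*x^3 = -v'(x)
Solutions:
 v(x) = C1 + 2*x^4 - x/3


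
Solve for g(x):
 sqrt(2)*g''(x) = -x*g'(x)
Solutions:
 g(x) = C1 + C2*erf(2^(1/4)*x/2)


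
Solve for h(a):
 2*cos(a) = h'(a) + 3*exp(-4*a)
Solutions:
 h(a) = C1 + 2*sin(a) + 3*exp(-4*a)/4


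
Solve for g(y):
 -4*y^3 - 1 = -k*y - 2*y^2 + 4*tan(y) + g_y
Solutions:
 g(y) = C1 + k*y^2/2 - y^4 + 2*y^3/3 - y + 4*log(cos(y))


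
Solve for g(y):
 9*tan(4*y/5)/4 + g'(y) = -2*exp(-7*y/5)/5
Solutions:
 g(y) = C1 - 45*log(tan(4*y/5)^2 + 1)/32 + 2*exp(-7*y/5)/7


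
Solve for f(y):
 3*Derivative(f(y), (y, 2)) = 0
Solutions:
 f(y) = C1 + C2*y


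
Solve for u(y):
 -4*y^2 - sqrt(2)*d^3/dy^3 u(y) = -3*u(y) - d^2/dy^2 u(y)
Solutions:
 u(y) = C1*exp(y*(-2^(1/3)*(9*sqrt(166) + 82*sqrt(2))^(1/3) - 2^(2/3)/(9*sqrt(166) + 82*sqrt(2))^(1/3) + 2*sqrt(2))/12)*sin(2^(1/3)*sqrt(3)*y*(-(9*sqrt(166) + 82*sqrt(2))^(1/3) + 2^(1/3)/(9*sqrt(166) + 82*sqrt(2))^(1/3))/12) + C2*exp(y*(-2^(1/3)*(9*sqrt(166) + 82*sqrt(2))^(1/3) - 2^(2/3)/(9*sqrt(166) + 82*sqrt(2))^(1/3) + 2*sqrt(2))/12)*cos(2^(1/3)*sqrt(3)*y*(-(9*sqrt(166) + 82*sqrt(2))^(1/3) + 2^(1/3)/(9*sqrt(166) + 82*sqrt(2))^(1/3))/12) + C3*exp(y*(2^(2/3)/(9*sqrt(166) + 82*sqrt(2))^(1/3) + sqrt(2) + 2^(1/3)*(9*sqrt(166) + 82*sqrt(2))^(1/3))/6) + 4*y^2/3 - 8/9


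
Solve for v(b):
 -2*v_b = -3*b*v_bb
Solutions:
 v(b) = C1 + C2*b^(5/3)


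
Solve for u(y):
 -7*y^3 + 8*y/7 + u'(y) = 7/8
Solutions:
 u(y) = C1 + 7*y^4/4 - 4*y^2/7 + 7*y/8


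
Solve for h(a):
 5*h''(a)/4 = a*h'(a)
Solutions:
 h(a) = C1 + C2*erfi(sqrt(10)*a/5)


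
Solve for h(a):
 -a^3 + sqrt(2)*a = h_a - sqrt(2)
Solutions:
 h(a) = C1 - a^4/4 + sqrt(2)*a^2/2 + sqrt(2)*a


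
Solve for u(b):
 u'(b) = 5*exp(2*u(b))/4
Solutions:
 u(b) = log(-sqrt(-1/(C1 + 5*b))) + log(2)/2
 u(b) = log(-1/(C1 + 5*b))/2 + log(2)/2


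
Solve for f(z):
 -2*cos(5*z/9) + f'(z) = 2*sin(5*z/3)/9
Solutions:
 f(z) = C1 + 18*sin(5*z/9)/5 - 2*cos(5*z/3)/15


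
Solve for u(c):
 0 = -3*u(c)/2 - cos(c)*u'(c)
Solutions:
 u(c) = C1*(sin(c) - 1)^(3/4)/(sin(c) + 1)^(3/4)


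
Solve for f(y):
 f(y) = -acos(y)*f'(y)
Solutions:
 f(y) = C1*exp(-Integral(1/acos(y), y))


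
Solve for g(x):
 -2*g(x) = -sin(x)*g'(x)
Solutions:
 g(x) = C1*(cos(x) - 1)/(cos(x) + 1)


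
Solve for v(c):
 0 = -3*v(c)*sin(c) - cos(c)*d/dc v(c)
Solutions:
 v(c) = C1*cos(c)^3


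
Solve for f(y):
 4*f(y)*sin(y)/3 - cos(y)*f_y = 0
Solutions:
 f(y) = C1/cos(y)^(4/3)


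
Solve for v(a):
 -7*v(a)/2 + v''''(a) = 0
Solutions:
 v(a) = C1*exp(-2^(3/4)*7^(1/4)*a/2) + C2*exp(2^(3/4)*7^(1/4)*a/2) + C3*sin(2^(3/4)*7^(1/4)*a/2) + C4*cos(2^(3/4)*7^(1/4)*a/2)


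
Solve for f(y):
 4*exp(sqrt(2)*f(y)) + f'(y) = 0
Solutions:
 f(y) = sqrt(2)*(2*log(1/(C1 + 4*y)) - log(2))/4


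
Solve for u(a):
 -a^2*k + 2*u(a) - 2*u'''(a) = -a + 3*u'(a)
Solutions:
 u(a) = C1*exp(2^(1/3)*a*(-(2 + sqrt(6))^(1/3) + 2^(1/3)/(2 + sqrt(6))^(1/3))/4)*sin(2^(1/3)*sqrt(3)*a*(2^(1/3)/(2 + sqrt(6))^(1/3) + (2 + sqrt(6))^(1/3))/4) + C2*exp(2^(1/3)*a*(-(2 + sqrt(6))^(1/3) + 2^(1/3)/(2 + sqrt(6))^(1/3))/4)*cos(2^(1/3)*sqrt(3)*a*(2^(1/3)/(2 + sqrt(6))^(1/3) + (2 + sqrt(6))^(1/3))/4) + C3*exp(-2^(1/3)*a*(-(2 + sqrt(6))^(1/3) + 2^(1/3)/(2 + sqrt(6))^(1/3))/2) + a^2*k/2 + 3*a*k/2 - a/2 + 9*k/4 - 3/4


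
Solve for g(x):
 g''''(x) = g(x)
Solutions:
 g(x) = C1*exp(-x) + C2*exp(x) + C3*sin(x) + C4*cos(x)


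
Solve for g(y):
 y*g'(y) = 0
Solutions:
 g(y) = C1


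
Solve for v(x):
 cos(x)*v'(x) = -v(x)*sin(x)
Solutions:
 v(x) = C1*cos(x)


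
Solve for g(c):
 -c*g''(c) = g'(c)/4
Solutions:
 g(c) = C1 + C2*c^(3/4)


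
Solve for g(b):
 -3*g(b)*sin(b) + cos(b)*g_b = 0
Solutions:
 g(b) = C1/cos(b)^3


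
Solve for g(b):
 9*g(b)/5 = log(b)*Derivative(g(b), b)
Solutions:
 g(b) = C1*exp(9*li(b)/5)


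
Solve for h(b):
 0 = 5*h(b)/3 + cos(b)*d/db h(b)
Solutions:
 h(b) = C1*(sin(b) - 1)^(5/6)/(sin(b) + 1)^(5/6)


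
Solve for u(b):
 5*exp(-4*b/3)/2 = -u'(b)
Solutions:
 u(b) = C1 + 15*exp(-4*b/3)/8


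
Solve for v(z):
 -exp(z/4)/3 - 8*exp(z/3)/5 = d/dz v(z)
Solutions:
 v(z) = C1 - 4*exp(z/4)/3 - 24*exp(z/3)/5


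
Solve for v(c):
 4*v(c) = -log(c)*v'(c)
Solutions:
 v(c) = C1*exp(-4*li(c))


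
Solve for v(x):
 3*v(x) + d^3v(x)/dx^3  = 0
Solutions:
 v(x) = C3*exp(-3^(1/3)*x) + (C1*sin(3^(5/6)*x/2) + C2*cos(3^(5/6)*x/2))*exp(3^(1/3)*x/2)


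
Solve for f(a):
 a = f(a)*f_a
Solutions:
 f(a) = -sqrt(C1 + a^2)
 f(a) = sqrt(C1 + a^2)


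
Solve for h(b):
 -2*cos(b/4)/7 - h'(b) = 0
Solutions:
 h(b) = C1 - 8*sin(b/4)/7


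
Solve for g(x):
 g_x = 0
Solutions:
 g(x) = C1


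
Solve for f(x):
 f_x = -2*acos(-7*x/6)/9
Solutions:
 f(x) = C1 - 2*x*acos(-7*x/6)/9 - 2*sqrt(36 - 49*x^2)/63


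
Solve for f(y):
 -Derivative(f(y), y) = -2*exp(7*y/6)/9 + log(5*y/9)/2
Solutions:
 f(y) = C1 - y*log(y)/2 + y*(-log(5)/2 + 1/2 + log(3)) + 4*exp(7*y/6)/21


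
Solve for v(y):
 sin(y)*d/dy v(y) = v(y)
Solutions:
 v(y) = C1*sqrt(cos(y) - 1)/sqrt(cos(y) + 1)


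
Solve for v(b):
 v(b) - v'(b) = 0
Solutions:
 v(b) = C1*exp(b)


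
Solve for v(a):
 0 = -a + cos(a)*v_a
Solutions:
 v(a) = C1 + Integral(a/cos(a), a)


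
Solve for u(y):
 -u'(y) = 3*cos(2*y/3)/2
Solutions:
 u(y) = C1 - 9*sin(2*y/3)/4


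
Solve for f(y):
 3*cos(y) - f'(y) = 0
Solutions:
 f(y) = C1 + 3*sin(y)


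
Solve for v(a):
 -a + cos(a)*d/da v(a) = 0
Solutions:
 v(a) = C1 + Integral(a/cos(a), a)


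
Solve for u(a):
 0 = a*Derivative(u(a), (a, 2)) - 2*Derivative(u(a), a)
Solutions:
 u(a) = C1 + C2*a^3


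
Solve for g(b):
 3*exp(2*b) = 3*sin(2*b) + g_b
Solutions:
 g(b) = C1 + 3*exp(2*b)/2 + 3*cos(2*b)/2


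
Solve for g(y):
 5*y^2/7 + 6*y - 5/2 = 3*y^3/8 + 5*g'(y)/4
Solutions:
 g(y) = C1 - 3*y^4/40 + 4*y^3/21 + 12*y^2/5 - 2*y


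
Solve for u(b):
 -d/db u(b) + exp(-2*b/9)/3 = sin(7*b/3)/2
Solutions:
 u(b) = C1 + 3*cos(7*b/3)/14 - 3*exp(-2*b/9)/2


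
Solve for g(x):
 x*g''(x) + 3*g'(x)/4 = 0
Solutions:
 g(x) = C1 + C2*x^(1/4)


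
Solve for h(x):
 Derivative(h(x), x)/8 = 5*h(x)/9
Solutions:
 h(x) = C1*exp(40*x/9)


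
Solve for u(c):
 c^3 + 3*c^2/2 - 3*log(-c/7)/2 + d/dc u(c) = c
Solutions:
 u(c) = C1 - c^4/4 - c^3/2 + c^2/2 + 3*c*log(-c)/2 + 3*c*(-log(7) - 1)/2


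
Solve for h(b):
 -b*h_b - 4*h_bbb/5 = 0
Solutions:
 h(b) = C1 + Integral(C2*airyai(-10^(1/3)*b/2) + C3*airybi(-10^(1/3)*b/2), b)
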